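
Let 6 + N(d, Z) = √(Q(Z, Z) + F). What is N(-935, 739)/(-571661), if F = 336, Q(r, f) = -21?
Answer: 6/571661 - 3*√35/571661 ≈ -2.0551e-5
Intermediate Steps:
N(d, Z) = -6 + 3*√35 (N(d, Z) = -6 + √(-21 + 336) = -6 + √315 = -6 + 3*√35)
N(-935, 739)/(-571661) = (-6 + 3*√35)/(-571661) = (-6 + 3*√35)*(-1/571661) = 6/571661 - 3*√35/571661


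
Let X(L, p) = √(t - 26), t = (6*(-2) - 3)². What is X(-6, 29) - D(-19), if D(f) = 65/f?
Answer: 65/19 + √199 ≈ 17.528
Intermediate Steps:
t = 225 (t = (-12 - 3)² = (-15)² = 225)
X(L, p) = √199 (X(L, p) = √(225 - 26) = √199)
X(-6, 29) - D(-19) = √199 - 65/(-19) = √199 - 65*(-1)/19 = √199 - 1*(-65/19) = √199 + 65/19 = 65/19 + √199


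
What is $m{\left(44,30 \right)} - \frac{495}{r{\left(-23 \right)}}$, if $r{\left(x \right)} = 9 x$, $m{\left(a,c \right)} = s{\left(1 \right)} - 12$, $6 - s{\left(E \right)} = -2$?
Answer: $- \frac{37}{23} \approx -1.6087$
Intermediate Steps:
$s{\left(E \right)} = 8$ ($s{\left(E \right)} = 6 - -2 = 6 + 2 = 8$)
$m{\left(a,c \right)} = -4$ ($m{\left(a,c \right)} = 8 - 12 = -4$)
$m{\left(44,30 \right)} - \frac{495}{r{\left(-23 \right)}} = -4 - \frac{495}{9 \left(-23\right)} = -4 - \frac{495}{-207} = -4 - 495 \left(- \frac{1}{207}\right) = -4 - - \frac{55}{23} = -4 + \frac{55}{23} = - \frac{37}{23}$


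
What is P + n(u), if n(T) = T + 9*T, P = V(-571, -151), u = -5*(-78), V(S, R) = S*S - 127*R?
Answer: 349118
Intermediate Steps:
V(S, R) = S² - 127*R
u = 390
P = 345218 (P = (-571)² - 127*(-151) = 326041 + 19177 = 345218)
n(T) = 10*T
P + n(u) = 345218 + 10*390 = 345218 + 3900 = 349118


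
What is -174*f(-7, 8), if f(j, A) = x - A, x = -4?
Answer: 2088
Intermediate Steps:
f(j, A) = -4 - A
-174*f(-7, 8) = -174*(-4 - 1*8) = -174*(-4 - 8) = -174*(-12) = 2088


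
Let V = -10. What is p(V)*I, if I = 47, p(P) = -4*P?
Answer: 1880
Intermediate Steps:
p(V)*I = -4*(-10)*47 = 40*47 = 1880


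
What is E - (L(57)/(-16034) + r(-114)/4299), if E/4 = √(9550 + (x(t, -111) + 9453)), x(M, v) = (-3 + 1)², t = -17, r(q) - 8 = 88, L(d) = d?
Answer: -431407/22976722 + 4*√19007 ≈ 551.44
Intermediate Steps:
r(q) = 96 (r(q) = 8 + 88 = 96)
x(M, v) = 4 (x(M, v) = (-2)² = 4)
E = 4*√19007 (E = 4*√(9550 + (4 + 9453)) = 4*√(9550 + 9457) = 4*√19007 ≈ 551.46)
E - (L(57)/(-16034) + r(-114)/4299) = 4*√19007 - (57/(-16034) + 96/4299) = 4*√19007 - (57*(-1/16034) + 96*(1/4299)) = 4*√19007 - (-57/16034 + 32/1433) = 4*√19007 - 1*431407/22976722 = 4*√19007 - 431407/22976722 = -431407/22976722 + 4*√19007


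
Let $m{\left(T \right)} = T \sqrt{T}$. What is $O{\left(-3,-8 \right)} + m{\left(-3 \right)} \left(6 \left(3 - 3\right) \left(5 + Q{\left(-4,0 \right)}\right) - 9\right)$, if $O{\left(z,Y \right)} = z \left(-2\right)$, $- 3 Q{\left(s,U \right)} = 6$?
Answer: $6 + 27 i \sqrt{3} \approx 6.0 + 46.765 i$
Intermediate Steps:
$Q{\left(s,U \right)} = -2$ ($Q{\left(s,U \right)} = \left(- \frac{1}{3}\right) 6 = -2$)
$O{\left(z,Y \right)} = - 2 z$
$m{\left(T \right)} = T^{\frac{3}{2}}$
$O{\left(-3,-8 \right)} + m{\left(-3 \right)} \left(6 \left(3 - 3\right) \left(5 + Q{\left(-4,0 \right)}\right) - 9\right) = \left(-2\right) \left(-3\right) + \left(-3\right)^{\frac{3}{2}} \left(6 \left(3 - 3\right) \left(5 - 2\right) - 9\right) = 6 + - 3 i \sqrt{3} \left(6 \cdot 0 \cdot 3 - 9\right) = 6 + - 3 i \sqrt{3} \left(6 \cdot 0 - 9\right) = 6 + - 3 i \sqrt{3} \left(0 - 9\right) = 6 + - 3 i \sqrt{3} \left(-9\right) = 6 + 27 i \sqrt{3}$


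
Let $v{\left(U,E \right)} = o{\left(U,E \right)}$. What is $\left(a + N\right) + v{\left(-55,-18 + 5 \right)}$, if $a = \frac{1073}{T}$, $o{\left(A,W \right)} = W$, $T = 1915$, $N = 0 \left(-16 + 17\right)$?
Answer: $- \frac{23822}{1915} \approx -12.44$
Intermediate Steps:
$N = 0$ ($N = 0 \cdot 1 = 0$)
$a = \frac{1073}{1915} \approx 0.56031$
$v{\left(U,E \right)} = E$
$\left(a + N\right) + v{\left(-55,-18 + 5 \right)} = \left(\frac{1073}{1915} + 0\right) + \left(-18 + 5\right) = \frac{1073}{1915} - 13 = - \frac{23822}{1915}$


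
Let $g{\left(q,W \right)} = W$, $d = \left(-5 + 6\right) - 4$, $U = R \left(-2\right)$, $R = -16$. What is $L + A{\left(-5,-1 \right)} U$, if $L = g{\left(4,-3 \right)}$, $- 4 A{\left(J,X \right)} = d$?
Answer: $21$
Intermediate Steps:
$U = 32$ ($U = \left(-16\right) \left(-2\right) = 32$)
$d = -3$ ($d = 1 - 4 = -3$)
$A{\left(J,X \right)} = \frac{3}{4}$ ($A{\left(J,X \right)} = \left(- \frac{1}{4}\right) \left(-3\right) = \frac{3}{4}$)
$L = -3$
$L + A{\left(-5,-1 \right)} U = -3 + \frac{3}{4} \cdot 32 = -3 + 24 = 21$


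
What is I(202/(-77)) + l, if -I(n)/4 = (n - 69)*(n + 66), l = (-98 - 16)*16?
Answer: 96838304/5929 ≈ 16333.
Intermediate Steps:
l = -1824 (l = -114*16 = -1824)
I(n) = -4*(-69 + n)*(66 + n) (I(n) = -4*(n - 69)*(n + 66) = -4*(-69 + n)*(66 + n))
I(202/(-77)) + l = (18216 - 4*(202/(-77))² + 12*(202/(-77))) - 1824 = (18216 - 4*(202*(-1/77))² + 12*(202*(-1/77))) - 1824 = (18216 - 4*(-202/77)² + 12*(-202/77)) - 1824 = (18216 - 4*40804/5929 - 2424/77) - 1824 = (18216 - 163216/5929 - 2424/77) - 1824 = 107652800/5929 - 1824 = 96838304/5929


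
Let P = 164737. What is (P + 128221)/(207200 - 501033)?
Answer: -292958/293833 ≈ -0.99702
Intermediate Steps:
(P + 128221)/(207200 - 501033) = (164737 + 128221)/(207200 - 501033) = 292958/(-293833) = 292958*(-1/293833) = -292958/293833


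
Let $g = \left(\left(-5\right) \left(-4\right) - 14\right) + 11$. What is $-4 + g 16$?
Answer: $268$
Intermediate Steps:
$g = 17$ ($g = \left(20 - 14\right) + 11 = 6 + 11 = 17$)
$-4 + g 16 = -4 + 17 \cdot 16 = -4 + 272 = 268$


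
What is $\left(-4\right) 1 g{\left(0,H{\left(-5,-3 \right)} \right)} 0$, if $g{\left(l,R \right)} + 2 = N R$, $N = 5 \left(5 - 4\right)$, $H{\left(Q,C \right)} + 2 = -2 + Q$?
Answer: $0$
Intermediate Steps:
$H{\left(Q,C \right)} = -4 + Q$ ($H{\left(Q,C \right)} = -2 + \left(-2 + Q\right) = -4 + Q$)
$N = 5$ ($N = 5 \cdot 1 = 5$)
$g{\left(l,R \right)} = -2 + 5 R$
$\left(-4\right) 1 g{\left(0,H{\left(-5,-3 \right)} \right)} 0 = \left(-4\right) 1 \left(-2 + 5 \left(-4 - 5\right)\right) 0 = - 4 \left(-2 + 5 \left(-9\right)\right) 0 = - 4 \left(-2 - 45\right) 0 = \left(-4\right) \left(-47\right) 0 = 188 \cdot 0 = 0$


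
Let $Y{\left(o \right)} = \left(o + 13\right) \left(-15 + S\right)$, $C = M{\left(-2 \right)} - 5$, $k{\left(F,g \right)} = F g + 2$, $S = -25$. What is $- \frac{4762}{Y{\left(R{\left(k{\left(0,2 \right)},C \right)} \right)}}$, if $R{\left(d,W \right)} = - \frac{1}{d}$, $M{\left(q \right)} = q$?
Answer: $\frac{2381}{250} \approx 9.524$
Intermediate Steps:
$k{\left(F,g \right)} = 2 + F g$
$C = -7$ ($C = -2 - 5 = -7$)
$Y{\left(o \right)} = -520 - 40 o$ ($Y{\left(o \right)} = \left(o + 13\right) \left(-15 - 25\right) = \left(13 + o\right) \left(-40\right) = -520 - 40 o$)
$- \frac{4762}{Y{\left(R{\left(k{\left(0,2 \right)},C \right)} \right)}} = - \frac{4762}{-520 - 40 \left(- \frac{1}{2 + 0 \cdot 2}\right)} = - \frac{4762}{-520 - 40 \left(- \frac{1}{2 + 0}\right)} = - \frac{4762}{-520 - 40 \left(- \frac{1}{2}\right)} = - \frac{4762}{-520 - 40 \left(\left(-1\right) \frac{1}{2}\right)} = - \frac{4762}{-520 - -20} = - \frac{4762}{-520 + 20} = - \frac{4762}{-500} = \left(-4762\right) \left(- \frac{1}{500}\right) = \frac{2381}{250}$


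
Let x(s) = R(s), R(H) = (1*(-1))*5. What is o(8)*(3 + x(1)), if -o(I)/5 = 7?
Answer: 70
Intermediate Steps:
R(H) = -5 (R(H) = -1*5 = -5)
x(s) = -5
o(I) = -35 (o(I) = -5*7 = -35)
o(8)*(3 + x(1)) = -35*(3 - 5) = -35*(-2) = 70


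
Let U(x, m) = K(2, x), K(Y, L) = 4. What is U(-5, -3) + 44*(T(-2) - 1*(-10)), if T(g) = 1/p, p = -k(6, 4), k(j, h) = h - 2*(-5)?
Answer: 3086/7 ≈ 440.86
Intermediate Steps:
k(j, h) = 10 + h (k(j, h) = h + 10 = 10 + h)
U(x, m) = 4
p = -14 (p = -(10 + 4) = -1*14 = -14)
T(g) = -1/14 (T(g) = 1/(-14) = -1/14)
U(-5, -3) + 44*(T(-2) - 1*(-10)) = 4 + 44*(-1/14 - 1*(-10)) = 4 + 44*(-1/14 + 10) = 4 + 44*(139/14) = 4 + 3058/7 = 3086/7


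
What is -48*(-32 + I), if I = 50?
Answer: -864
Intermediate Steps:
-48*(-32 + I) = -48*(-32 + 50) = -48*18 = -864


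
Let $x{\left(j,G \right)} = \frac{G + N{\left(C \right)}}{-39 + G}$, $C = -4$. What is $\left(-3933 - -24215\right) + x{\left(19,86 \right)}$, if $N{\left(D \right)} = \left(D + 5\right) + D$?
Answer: $\frac{953337}{47} \approx 20284.0$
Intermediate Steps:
$N{\left(D \right)} = 5 + 2 D$ ($N{\left(D \right)} = \left(5 + D\right) + D = 5 + 2 D$)
$x{\left(j,G \right)} = \frac{-3 + G}{-39 + G}$ ($x{\left(j,G \right)} = \frac{G + \left(5 + 2 \left(-4\right)\right)}{-39 + G} = \frac{G + \left(5 - 8\right)}{-39 + G} = \frac{G - 3}{-39 + G} = \frac{-3 + G}{-39 + G}$)
$\left(-3933 - -24215\right) + x{\left(19,86 \right)} = \left(-3933 - -24215\right) + \frac{-3 + 86}{-39 + 86} = \left(-3933 + 24215\right) + \frac{1}{47} \cdot 83 = 20282 + \frac{1}{47} \cdot 83 = 20282 + \frac{83}{47} = \frac{953337}{47}$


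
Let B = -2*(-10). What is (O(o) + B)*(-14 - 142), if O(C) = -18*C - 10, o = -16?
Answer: -46488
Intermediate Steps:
B = 20
O(C) = -10 - 18*C
(O(o) + B)*(-14 - 142) = ((-10 - 18*(-16)) + 20)*(-14 - 142) = ((-10 + 288) + 20)*(-156) = (278 + 20)*(-156) = 298*(-156) = -46488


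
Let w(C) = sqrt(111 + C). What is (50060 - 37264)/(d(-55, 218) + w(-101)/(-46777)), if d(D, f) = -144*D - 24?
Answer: 110539146250961232/68210151515910427 + 299279246*sqrt(10)/68210151515910427 ≈ 1.6206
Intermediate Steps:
d(D, f) = -24 - 144*D
(50060 - 37264)/(d(-55, 218) + w(-101)/(-46777)) = (50060 - 37264)/((-24 - 144*(-55)) + sqrt(111 - 101)/(-46777)) = 12796/((-24 + 7920) + sqrt(10)*(-1/46777)) = 12796/(7896 - sqrt(10)/46777)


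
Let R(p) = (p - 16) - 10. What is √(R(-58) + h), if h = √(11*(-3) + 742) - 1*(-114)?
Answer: √(30 + √709) ≈ 7.5251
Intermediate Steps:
R(p) = -26 + p (R(p) = (-16 + p) - 10 = -26 + p)
h = 114 + √709 (h = √(-33 + 742) + 114 = √709 + 114 = 114 + √709 ≈ 140.63)
√(R(-58) + h) = √((-26 - 58) + (114 + √709)) = √(-84 + (114 + √709)) = √(30 + √709)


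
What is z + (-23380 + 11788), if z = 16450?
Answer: 4858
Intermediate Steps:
z + (-23380 + 11788) = 16450 + (-23380 + 11788) = 16450 - 11592 = 4858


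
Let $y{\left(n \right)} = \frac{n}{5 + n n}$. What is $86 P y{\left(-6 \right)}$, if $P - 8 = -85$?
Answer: $\frac{39732}{41} \approx 969.07$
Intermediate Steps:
$P = -77$ ($P = 8 - 85 = -77$)
$y{\left(n \right)} = \frac{n}{5 + n^{2}}$
$86 P y{\left(-6 \right)} = 86 \left(-77\right) \left(- \frac{6}{5 + \left(-6\right)^{2}}\right) = - 6622 \left(- \frac{6}{5 + 36}\right) = - 6622 \left(- \frac{6}{41}\right) = - 6622 \left(\left(-6\right) \frac{1}{41}\right) = \left(-6622\right) \left(- \frac{6}{41}\right) = \frac{39732}{41}$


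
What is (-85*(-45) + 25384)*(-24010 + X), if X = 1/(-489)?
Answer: -342939685219/489 ≈ -7.0131e+8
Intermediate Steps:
X = -1/489 ≈ -0.0020450
(-85*(-45) + 25384)*(-24010 + X) = (-85*(-45) + 25384)*(-24010 - 1/489) = (3825 + 25384)*(-11740891/489) = 29209*(-11740891/489) = -342939685219/489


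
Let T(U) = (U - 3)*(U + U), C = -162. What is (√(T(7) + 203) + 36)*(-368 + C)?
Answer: -19080 - 530*√259 ≈ -27610.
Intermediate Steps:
T(U) = 2*U*(-3 + U) (T(U) = (-3 + U)*(2*U) = 2*U*(-3 + U))
(√(T(7) + 203) + 36)*(-368 + C) = (√(2*7*(-3 + 7) + 203) + 36)*(-368 - 162) = (√(2*7*4 + 203) + 36)*(-530) = (√(56 + 203) + 36)*(-530) = (√259 + 36)*(-530) = (36 + √259)*(-530) = -19080 - 530*√259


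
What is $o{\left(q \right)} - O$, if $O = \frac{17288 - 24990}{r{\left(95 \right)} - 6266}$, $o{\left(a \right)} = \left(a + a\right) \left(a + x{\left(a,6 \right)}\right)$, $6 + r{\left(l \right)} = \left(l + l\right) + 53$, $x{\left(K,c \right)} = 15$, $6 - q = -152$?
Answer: $\frac{329585670}{6029} \approx 54667.0$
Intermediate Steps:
$q = 158$ ($q = 6 - -152 = 6 + 152 = 158$)
$r{\left(l \right)} = 47 + 2 l$ ($r{\left(l \right)} = -6 + \left(\left(l + l\right) + 53\right) = -6 + \left(2 l + 53\right) = -6 + \left(53 + 2 l\right) = 47 + 2 l$)
$o{\left(a \right)} = 2 a \left(15 + a\right)$ ($o{\left(a \right)} = \left(a + a\right) \left(a + 15\right) = 2 a \left(15 + a\right)$)
$O = \frac{7702}{6029}$ ($O = \frac{17288 - 24990}{\left(47 + 2 \cdot 95\right) - 6266} = - \frac{7702}{\left(47 + 190\right) - 6266} = - \frac{7702}{237 - 6266} = - \frac{7702}{-6029} = \left(-7702\right) \left(- \frac{1}{6029}\right) = \frac{7702}{6029} \approx 1.2775$)
$o{\left(q \right)} - O = 2 \cdot 158 \left(15 + 158\right) - \frac{7702}{6029} = 2 \cdot 158 \cdot 173 - \frac{7702}{6029} = 54668 - \frac{7702}{6029} = \frac{329585670}{6029}$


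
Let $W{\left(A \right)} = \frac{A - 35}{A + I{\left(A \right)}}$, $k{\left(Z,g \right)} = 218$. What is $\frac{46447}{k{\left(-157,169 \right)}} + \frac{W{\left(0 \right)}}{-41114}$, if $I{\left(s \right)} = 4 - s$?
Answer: $\frac{3819247731}{17925704} \approx 213.06$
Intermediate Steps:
$W{\left(A \right)} = - \frac{35}{4} + \frac{A}{4}$ ($W{\left(A \right)} = \frac{A - 35}{A - \left(-4 + A\right)} = \frac{-35 + A}{4} = \left(-35 + A\right) \frac{1}{4} = - \frac{35}{4} + \frac{A}{4}$)
$\frac{46447}{k{\left(-157,169 \right)}} + \frac{W{\left(0 \right)}}{-41114} = \frac{46447}{218} + \frac{- \frac{35}{4} + \frac{1}{4} \cdot 0}{-41114} = 46447 \cdot \frac{1}{218} + \left(- \frac{35}{4} + 0\right) \left(- \frac{1}{41114}\right) = \frac{46447}{218} - - \frac{35}{164456} = \frac{46447}{218} + \frac{35}{164456} = \frac{3819247731}{17925704}$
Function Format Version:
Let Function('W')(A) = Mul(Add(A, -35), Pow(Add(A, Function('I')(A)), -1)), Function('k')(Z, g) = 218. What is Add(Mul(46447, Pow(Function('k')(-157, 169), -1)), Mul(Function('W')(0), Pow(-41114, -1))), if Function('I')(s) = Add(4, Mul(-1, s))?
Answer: Rational(3819247731, 17925704) ≈ 213.06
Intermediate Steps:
Function('W')(A) = Add(Rational(-35, 4), Mul(Rational(1, 4), A)) (Function('W')(A) = Mul(Add(A, -35), Pow(Add(A, Add(4, Mul(-1, A))), -1)) = Mul(Add(-35, A), Pow(4, -1)) = Mul(Add(-35, A), Rational(1, 4)) = Add(Rational(-35, 4), Mul(Rational(1, 4), A)))
Add(Mul(46447, Pow(Function('k')(-157, 169), -1)), Mul(Function('W')(0), Pow(-41114, -1))) = Add(Mul(46447, Pow(218, -1)), Mul(Add(Rational(-35, 4), Mul(Rational(1, 4), 0)), Pow(-41114, -1))) = Add(Mul(46447, Rational(1, 218)), Mul(Add(Rational(-35, 4), 0), Rational(-1, 41114))) = Add(Rational(46447, 218), Mul(Rational(-35, 4), Rational(-1, 41114))) = Add(Rational(46447, 218), Rational(35, 164456)) = Rational(3819247731, 17925704)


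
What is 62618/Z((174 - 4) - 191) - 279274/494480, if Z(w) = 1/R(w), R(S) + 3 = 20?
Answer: 263188323803/247240 ≈ 1.0645e+6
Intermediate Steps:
R(S) = 17 (R(S) = -3 + 20 = 17)
Z(w) = 1/17
62618/Z((174 - 4) - 191) - 279274/494480 = 62618/(1/17) - 279274/494480 = 62618*17 - 279274*1/494480 = 1064506 - 139637/247240 = 263188323803/247240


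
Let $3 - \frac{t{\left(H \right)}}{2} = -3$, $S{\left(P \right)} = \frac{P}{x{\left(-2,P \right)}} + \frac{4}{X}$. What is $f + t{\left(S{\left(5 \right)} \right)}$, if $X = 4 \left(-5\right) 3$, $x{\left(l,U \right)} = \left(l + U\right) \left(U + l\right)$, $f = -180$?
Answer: $-168$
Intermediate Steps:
$x{\left(l,U \right)} = \left(U + l\right)^{2}$ ($x{\left(l,U \right)} = \left(U + l\right) \left(U + l\right) = \left(U + l\right)^{2}$)
$X = -60$ ($X = \left(-20\right) 3 = -60$)
$S{\left(P \right)} = - \frac{1}{15} + \frac{P}{\left(-2 + P\right)^{2}}$ ($S{\left(P \right)} = \frac{P}{\left(P - 2\right)^{2}} + \frac{4}{-60} = \frac{P}{\left(-2 + P\right)^{2}} + 4 \left(- \frac{1}{60}\right) = \frac{P}{\left(-2 + P\right)^{2}} - \frac{1}{15} = - \frac{1}{15} + \frac{P}{\left(-2 + P\right)^{2}}$)
$t{\left(H \right)} = 12$ ($t{\left(H \right)} = 6 - -6 = 6 + 6 = 12$)
$f + t{\left(S{\left(5 \right)} \right)} = -180 + 12 = -168$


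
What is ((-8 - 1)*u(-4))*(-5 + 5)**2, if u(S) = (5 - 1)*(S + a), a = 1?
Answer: 0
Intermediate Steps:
u(S) = 4 + 4*S (u(S) = (5 - 1)*(S + 1) = 4*(1 + S) = 4 + 4*S)
((-8 - 1)*u(-4))*(-5 + 5)**2 = ((-8 - 1)*(4 + 4*(-4)))*(-5 + 5)**2 = -9*(4 - 16)*0**2 = -9*(-12)*0 = 108*0 = 0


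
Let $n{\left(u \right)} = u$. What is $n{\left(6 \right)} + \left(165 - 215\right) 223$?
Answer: $-11144$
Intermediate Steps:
$n{\left(6 \right)} + \left(165 - 215\right) 223 = 6 + \left(165 - 215\right) 223 = 6 - 11150 = -11144$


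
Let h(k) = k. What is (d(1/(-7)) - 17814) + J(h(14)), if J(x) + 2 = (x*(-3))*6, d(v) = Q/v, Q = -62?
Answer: -17634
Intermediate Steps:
d(v) = -62/v
J(x) = -2 - 18*x (J(x) = -2 + (x*(-3))*6 = -2 - 3*x*6 = -2 - 18*x)
(d(1/(-7)) - 17814) + J(h(14)) = (-62/(1/(-7)) - 17814) + (-2 - 18*14) = (-62/(-1/7) - 17814) + (-2 - 252) = (-62*(-7) - 17814) - 254 = (434 - 17814) - 254 = -17380 - 254 = -17634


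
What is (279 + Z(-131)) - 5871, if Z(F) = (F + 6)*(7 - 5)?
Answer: -5842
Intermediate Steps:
Z(F) = 12 + 2*F (Z(F) = (6 + F)*2 = 12 + 2*F)
(279 + Z(-131)) - 5871 = (279 + (12 + 2*(-131))) - 5871 = (279 + (12 - 262)) - 5871 = (279 - 250) - 5871 = 29 - 5871 = -5842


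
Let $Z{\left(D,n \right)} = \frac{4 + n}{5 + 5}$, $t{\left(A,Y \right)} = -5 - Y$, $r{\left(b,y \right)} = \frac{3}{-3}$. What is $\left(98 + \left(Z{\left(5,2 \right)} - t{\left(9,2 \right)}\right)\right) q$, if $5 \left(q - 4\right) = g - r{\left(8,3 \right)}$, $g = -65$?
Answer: $- \frac{23232}{25} \approx -929.28$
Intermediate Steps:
$r{\left(b,y \right)} = -1$ ($r{\left(b,y \right)} = 3 \left(- \frac{1}{3}\right) = -1$)
$Z{\left(D,n \right)} = \frac{2}{5} + \frac{n}{10}$ ($Z{\left(D,n \right)} = \frac{4 + n}{10} = \left(4 + n\right) \frac{1}{10} = \frac{2}{5} + \frac{n}{10}$)
$q = - \frac{44}{5}$ ($q = 4 + \frac{-65 - -1}{5} = 4 + \frac{-65 + 1}{5} = 4 + \frac{1}{5} \left(-64\right) = 4 - \frac{64}{5} = - \frac{44}{5} \approx -8.8$)
$\left(98 + \left(Z{\left(5,2 \right)} - t{\left(9,2 \right)}\right)\right) q = \left(98 + \left(\left(\frac{2}{5} + \frac{1}{10} \cdot 2\right) - \left(-5 - 2\right)\right)\right) \left(- \frac{44}{5}\right) = \left(98 + \left(\left(\frac{2}{5} + \frac{1}{5}\right) - \left(-5 - 2\right)\right)\right) \left(- \frac{44}{5}\right) = \left(98 + \left(\frac{3}{5} - -7\right)\right) \left(- \frac{44}{5}\right) = \left(98 + \left(\frac{3}{5} + 7\right)\right) \left(- \frac{44}{5}\right) = \left(98 + \frac{38}{5}\right) \left(- \frac{44}{5}\right) = \frac{528}{5} \left(- \frac{44}{5}\right) = - \frac{23232}{25}$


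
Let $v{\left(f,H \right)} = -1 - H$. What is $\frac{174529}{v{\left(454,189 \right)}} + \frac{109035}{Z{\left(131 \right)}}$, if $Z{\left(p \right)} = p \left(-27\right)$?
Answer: $- \frac{70891747}{74670} \approx -949.4$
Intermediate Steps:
$Z{\left(p \right)} = - 27 p$
$\frac{174529}{v{\left(454,189 \right)}} + \frac{109035}{Z{\left(131 \right)}} = \frac{174529}{-1 - 189} + \frac{109035}{\left(-27\right) 131} = \frac{174529}{-1 - 189} + \frac{109035}{-3537} = \frac{174529}{-190} + 109035 \left(- \frac{1}{3537}\right) = 174529 \left(- \frac{1}{190}\right) - \frac{12115}{393} = - \frac{174529}{190} - \frac{12115}{393} = - \frac{70891747}{74670}$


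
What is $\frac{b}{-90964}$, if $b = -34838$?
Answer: $\frac{17419}{45482} \approx 0.38299$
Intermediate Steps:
$\frac{b}{-90964} = - \frac{34838}{-90964} = \left(-34838\right) \left(- \frac{1}{90964}\right) = \frac{17419}{45482}$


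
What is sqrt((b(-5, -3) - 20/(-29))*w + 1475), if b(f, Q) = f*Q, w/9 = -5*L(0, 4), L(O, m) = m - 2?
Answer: 5*sqrt(2117)/29 ≈ 7.9329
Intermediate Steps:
L(O, m) = -2 + m
w = -90 (w = 9*(-5*(-2 + 4)) = 9*(-5*2) = 9*(-10) = -90)
b(f, Q) = Q*f
sqrt((b(-5, -3) - 20/(-29))*w + 1475) = sqrt((-3*(-5) - 20/(-29))*(-90) + 1475) = sqrt((15 - 20*(-1/29))*(-90) + 1475) = sqrt((15 + 20/29)*(-90) + 1475) = sqrt((455/29)*(-90) + 1475) = sqrt(-40950/29 + 1475) = sqrt(1825/29) = 5*sqrt(2117)/29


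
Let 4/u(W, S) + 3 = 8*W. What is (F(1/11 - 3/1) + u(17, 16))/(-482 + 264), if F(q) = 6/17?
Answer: -433/246449 ≈ -0.0017570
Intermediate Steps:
u(W, S) = 4/(-3 + 8*W)
F(q) = 6/17 (F(q) = 6*(1/17) = 6/17)
(F(1/11 - 3/1) + u(17, 16))/(-482 + 264) = (6/17 + 4/(-3 + 8*17))/(-482 + 264) = (6/17 + 4/(-3 + 136))/(-218) = (6/17 + 4/133)*(-1/218) = (866/2261)*(-1/218) = -433/246449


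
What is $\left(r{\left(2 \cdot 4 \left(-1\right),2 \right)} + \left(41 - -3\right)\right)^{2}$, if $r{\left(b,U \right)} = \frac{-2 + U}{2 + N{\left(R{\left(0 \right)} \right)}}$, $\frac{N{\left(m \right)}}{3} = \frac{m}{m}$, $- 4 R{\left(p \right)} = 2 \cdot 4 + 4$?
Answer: $1936$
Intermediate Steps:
$R{\left(p \right)} = -3$ ($R{\left(p \right)} = - \frac{2 \cdot 4 + 4}{4} = - \frac{8 + 4}{4} = \left(- \frac{1}{4}\right) 12 = -3$)
$N{\left(m \right)} = 3$ ($N{\left(m \right)} = 3 \frac{m}{m} = 3 \cdot 1 = 3$)
$r{\left(b,U \right)} = - \frac{2}{5} + \frac{U}{5}$ ($r{\left(b,U \right)} = \frac{-2 + U}{2 + 3} = \frac{-2 + U}{5} = \left(-2 + U\right) \frac{1}{5} = - \frac{2}{5} + \frac{U}{5}$)
$\left(r{\left(2 \cdot 4 \left(-1\right),2 \right)} + \left(41 - -3\right)\right)^{2} = \left(\left(- \frac{2}{5} + \frac{1}{5} \cdot 2\right) + \left(41 - -3\right)\right)^{2} = \left(\left(- \frac{2}{5} + \frac{2}{5}\right) + \left(41 + 3\right)\right)^{2} = \left(0 + 44\right)^{2} = 44^{2} = 1936$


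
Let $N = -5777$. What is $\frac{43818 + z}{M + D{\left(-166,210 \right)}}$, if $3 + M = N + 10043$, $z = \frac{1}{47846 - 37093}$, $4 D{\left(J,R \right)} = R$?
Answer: $\frac{942349910}{92809143} \approx 10.154$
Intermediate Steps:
$D{\left(J,R \right)} = \frac{R}{4}$
$z = \frac{1}{10753} \approx 9.2997 \cdot 10^{-5}$
$M = 4263$ ($M = -3 + \left(-5777 + 10043\right) = -3 + 4266 = 4263$)
$\frac{43818 + z}{M + D{\left(-166,210 \right)}} = \frac{43818 + \frac{1}{10753}}{4263 + \frac{1}{4} \cdot 210} = \frac{471174955}{10753 \left(4263 + \frac{105}{2}\right)} = \frac{471174955}{10753 \cdot \frac{8631}{2}} = \frac{471174955}{10753} \cdot \frac{2}{8631} = \frac{942349910}{92809143}$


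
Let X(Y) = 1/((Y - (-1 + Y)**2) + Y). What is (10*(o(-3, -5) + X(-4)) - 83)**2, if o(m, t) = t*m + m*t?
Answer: 51136801/1089 ≈ 46958.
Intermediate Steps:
o(m, t) = 2*m*t (o(m, t) = m*t + m*t = 2*m*t)
X(Y) = 1/(-(-1 + Y)**2 + 2*Y)
(10*(o(-3, -5) + X(-4)) - 83)**2 = (10*(2*(-3)*(-5) + 1/(-(-1 - 4)**2 + 2*(-4))) - 83)**2 = (10*(30 + 1/(-1*(-5)**2 - 8)) - 83)**2 = (10*(30 + 1/(-1*25 - 8)) - 83)**2 = (10*(30 + 1/(-25 - 8)) - 83)**2 = (10*(30 + 1/(-33)) - 83)**2 = (10*(30 - 1/33) - 83)**2 = (10*(989/33) - 83)**2 = (9890/33 - 83)**2 = (7151/33)**2 = 51136801/1089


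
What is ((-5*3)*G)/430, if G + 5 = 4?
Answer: 3/86 ≈ 0.034884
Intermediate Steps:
G = -1 (G = -5 + 4 = -1)
((-5*3)*G)/430 = (-5*3*(-1))/430 = -15*(-1)*(1/430) = 15*(1/430) = 3/86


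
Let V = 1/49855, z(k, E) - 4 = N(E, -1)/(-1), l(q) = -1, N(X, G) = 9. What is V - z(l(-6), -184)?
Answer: 249276/49855 ≈ 5.0000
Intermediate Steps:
z(k, E) = -5 (z(k, E) = 4 + 9/(-1) = 4 + 9*(-1) = 4 - 9 = -5)
V = 1/49855 ≈ 2.0058e-5
V - z(l(-6), -184) = 1/49855 - 1*(-5) = 1/49855 + 5 = 249276/49855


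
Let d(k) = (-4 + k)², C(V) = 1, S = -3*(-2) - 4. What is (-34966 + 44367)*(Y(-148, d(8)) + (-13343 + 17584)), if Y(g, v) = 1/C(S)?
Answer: 39879042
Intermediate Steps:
S = 2 (S = 6 - 4 = 2)
Y(g, v) = 1 (Y(g, v) = 1/1 = 1)
(-34966 + 44367)*(Y(-148, d(8)) + (-13343 + 17584)) = (-34966 + 44367)*(1 + (-13343 + 17584)) = 9401*(1 + 4241) = 9401*4242 = 39879042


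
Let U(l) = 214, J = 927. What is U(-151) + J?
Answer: 1141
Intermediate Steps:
U(-151) + J = 214 + 927 = 1141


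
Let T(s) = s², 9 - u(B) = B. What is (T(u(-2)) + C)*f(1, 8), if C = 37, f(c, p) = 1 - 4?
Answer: -474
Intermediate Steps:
f(c, p) = -3
u(B) = 9 - B
(T(u(-2)) + C)*f(1, 8) = ((9 - 1*(-2))² + 37)*(-3) = ((9 + 2)² + 37)*(-3) = (11² + 37)*(-3) = (121 + 37)*(-3) = 158*(-3) = -474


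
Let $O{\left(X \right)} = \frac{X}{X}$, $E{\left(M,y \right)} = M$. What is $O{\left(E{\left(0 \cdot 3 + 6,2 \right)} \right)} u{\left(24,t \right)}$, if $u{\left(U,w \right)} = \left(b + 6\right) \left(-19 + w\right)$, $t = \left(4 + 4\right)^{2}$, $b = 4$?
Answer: $450$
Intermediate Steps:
$t = 64$ ($t = 8^{2} = 64$)
$u{\left(U,w \right)} = -190 + 10 w$ ($u{\left(U,w \right)} = \left(4 + 6\right) \left(-19 + w\right) = 10 \left(-19 + w\right) = -190 + 10 w$)
$O{\left(X \right)} = 1$
$O{\left(E{\left(0 \cdot 3 + 6,2 \right)} \right)} u{\left(24,t \right)} = 1 \left(-190 + 10 \cdot 64\right) = 1 \left(-190 + 640\right) = 1 \cdot 450 = 450$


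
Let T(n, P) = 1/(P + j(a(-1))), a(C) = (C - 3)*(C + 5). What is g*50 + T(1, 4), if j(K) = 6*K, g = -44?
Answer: -202401/92 ≈ -2200.0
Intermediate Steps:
a(C) = (-3 + C)*(5 + C)
T(n, P) = 1/(-96 + P) (T(n, P) = 1/(P + 6*(-15 + (-1)² + 2*(-1))) = 1/(P + 6*(-15 + 1 - 2)) = 1/(P + 6*(-16)) = 1/(P - 96) = 1/(-96 + P))
g*50 + T(1, 4) = -44*50 + 1/(-96 + 4) = -2200 + 1/(-92) = -2200 - 1/92 = -202401/92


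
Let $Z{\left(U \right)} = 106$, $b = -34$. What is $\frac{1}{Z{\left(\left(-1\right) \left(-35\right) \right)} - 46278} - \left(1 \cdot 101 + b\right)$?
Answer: $- \frac{3093525}{46172} \approx -67.0$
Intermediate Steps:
$\frac{1}{Z{\left(\left(-1\right) \left(-35\right) \right)} - 46278} - \left(1 \cdot 101 + b\right) = \frac{1}{106 - 46278} - \left(1 \cdot 101 - 34\right) = \frac{1}{-46172} - \left(101 - 34\right) = - \frac{1}{46172} - 67 = - \frac{3093525}{46172}$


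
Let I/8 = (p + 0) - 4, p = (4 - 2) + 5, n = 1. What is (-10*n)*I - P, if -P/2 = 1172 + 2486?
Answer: 7076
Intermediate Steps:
P = -7316 (P = -2*(1172 + 2486) = -2*3658 = -7316)
p = 7 (p = 2 + 5 = 7)
I = 24 (I = 8*((7 + 0) - 4) = 8*(7 - 4) = 8*3 = 24)
(-10*n)*I - P = -10*1*24 - 1*(-7316) = -10*24 + 7316 = -240 + 7316 = 7076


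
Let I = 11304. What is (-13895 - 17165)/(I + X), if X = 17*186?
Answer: -15530/7233 ≈ -2.1471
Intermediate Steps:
X = 3162
(-13895 - 17165)/(I + X) = (-13895 - 17165)/(11304 + 3162) = -31060/14466 = -31060*1/14466 = -15530/7233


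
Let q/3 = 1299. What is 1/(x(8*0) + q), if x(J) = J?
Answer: 1/3897 ≈ 0.00025661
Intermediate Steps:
q = 3897 (q = 3*1299 = 3897)
1/(x(8*0) + q) = 1/(8*0 + 3897) = 1/(0 + 3897) = 1/3897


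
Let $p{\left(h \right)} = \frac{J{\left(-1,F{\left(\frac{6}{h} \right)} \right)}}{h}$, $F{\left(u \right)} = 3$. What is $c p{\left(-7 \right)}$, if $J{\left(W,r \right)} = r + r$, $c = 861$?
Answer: $-738$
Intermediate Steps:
$J{\left(W,r \right)} = 2 r$
$p{\left(h \right)} = \frac{6}{h}$ ($p{\left(h \right)} = \frac{2 \cdot 3}{h} = \frac{6}{h}$)
$c p{\left(-7 \right)} = 861 \frac{6}{-7} = 861 \cdot 6 \left(- \frac{1}{7}\right) = 861 \left(- \frac{6}{7}\right) = -738$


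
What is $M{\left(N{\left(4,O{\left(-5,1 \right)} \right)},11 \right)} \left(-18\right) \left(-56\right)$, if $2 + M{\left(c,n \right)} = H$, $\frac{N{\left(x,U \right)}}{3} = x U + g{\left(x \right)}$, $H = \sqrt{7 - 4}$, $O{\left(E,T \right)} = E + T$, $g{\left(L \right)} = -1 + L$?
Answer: $-2016 + 1008 \sqrt{3} \approx -270.09$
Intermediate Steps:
$H = \sqrt{3} \approx 1.732$
$N{\left(x,U \right)} = -3 + 3 x + 3 U x$ ($N{\left(x,U \right)} = 3 \left(x U + \left(-1 + x\right)\right) = 3 \left(U x + \left(-1 + x\right)\right) = 3 \left(-1 + x + U x\right) = -3 + 3 x + 3 U x$)
$M{\left(c,n \right)} = -2 + \sqrt{3}$
$M{\left(N{\left(4,O{\left(-5,1 \right)} \right)},11 \right)} \left(-18\right) \left(-56\right) = \left(-2 + \sqrt{3}\right) \left(-18\right) \left(-56\right) = \left(36 - 18 \sqrt{3}\right) \left(-56\right) = -2016 + 1008 \sqrt{3}$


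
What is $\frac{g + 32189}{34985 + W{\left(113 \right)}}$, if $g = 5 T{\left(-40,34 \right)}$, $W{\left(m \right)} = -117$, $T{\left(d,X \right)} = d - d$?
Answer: $\frac{32189}{34868} \approx 0.92317$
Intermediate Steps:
$T{\left(d,X \right)} = 0$
$g = 0$ ($g = 5 \cdot 0 = 0$)
$\frac{g + 32189}{34985 + W{\left(113 \right)}} = \frac{0 + 32189}{34985 - 117} = \frac{32189}{34868}$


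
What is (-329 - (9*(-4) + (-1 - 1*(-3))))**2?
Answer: 87025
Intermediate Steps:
(-329 - (9*(-4) + (-1 - 1*(-3))))**2 = (-329 - (-36 + (-1 + 3)))**2 = (-329 - (-36 + 2))**2 = (-329 - 1*(-34))**2 = (-329 + 34)**2 = (-295)**2 = 87025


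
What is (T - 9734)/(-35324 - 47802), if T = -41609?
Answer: 51343/83126 ≈ 0.61765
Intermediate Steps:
(T - 9734)/(-35324 - 47802) = (-41609 - 9734)/(-35324 - 47802) = -51343/(-83126) = -51343*(-1/83126) = 51343/83126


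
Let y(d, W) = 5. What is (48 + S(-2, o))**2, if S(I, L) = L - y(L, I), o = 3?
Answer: 2116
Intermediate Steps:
S(I, L) = -5 + L (S(I, L) = L - 1*5 = L - 5 = -5 + L)
(48 + S(-2, o))**2 = (48 + (-5 + 3))**2 = (48 - 2)**2 = 46**2 = 2116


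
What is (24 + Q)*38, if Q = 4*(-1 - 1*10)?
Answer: -760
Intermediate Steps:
Q = -44 (Q = 4*(-1 - 10) = 4*(-11) = -44)
(24 + Q)*38 = (24 - 44)*38 = -20*38 = -760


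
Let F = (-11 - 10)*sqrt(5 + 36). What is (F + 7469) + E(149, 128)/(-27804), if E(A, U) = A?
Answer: 207667927/27804 - 21*sqrt(41) ≈ 7334.5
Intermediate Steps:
F = -21*sqrt(41) ≈ -134.47
(F + 7469) + E(149, 128)/(-27804) = (-21*sqrt(41) + 7469) + 149/(-27804) = (7469 - 21*sqrt(41)) + 149*(-1/27804) = (7469 - 21*sqrt(41)) - 149/27804 = 207667927/27804 - 21*sqrt(41)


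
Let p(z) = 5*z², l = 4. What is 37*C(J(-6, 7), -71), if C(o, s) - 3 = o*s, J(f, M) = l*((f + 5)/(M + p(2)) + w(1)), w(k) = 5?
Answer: -1405075/27 ≈ -52040.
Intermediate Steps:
J(f, M) = 20 + 4*(5 + f)/(20 + M) (J(f, M) = 4*((f + 5)/(M + 5*2²) + 5) = 4*((5 + f)/(M + 5*4) + 5) = 4*((5 + f)/(M + 20) + 5) = 4*((5 + f)/(20 + M) + 5) = 4*(5 + (5 + f)/(20 + M)) = 20 + 4*(5 + f)/(20 + M))
C(o, s) = 3 + o*s
37*C(J(-6, 7), -71) = 37*(3 + (4*(105 - 6 + 5*7)/(20 + 7))*(-71)) = 37*(3 + (4*(105 - 6 + 35)/27)*(-71)) = 37*(3 + (4*(1/27)*134)*(-71)) = 37*(3 + (536/27)*(-71)) = 37*(3 - 38056/27) = 37*(-37975/27) = -1405075/27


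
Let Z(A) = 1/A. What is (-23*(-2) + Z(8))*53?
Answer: 19557/8 ≈ 2444.6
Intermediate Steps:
(-23*(-2) + Z(8))*53 = (-23*(-2) + 1/8)*53 = (46 + 1/8)*53 = (369/8)*53 = 19557/8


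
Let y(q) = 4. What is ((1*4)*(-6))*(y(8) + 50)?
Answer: -1296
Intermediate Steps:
((1*4)*(-6))*(y(8) + 50) = ((1*4)*(-6))*(4 + 50) = (4*(-6))*54 = -24*54 = -1296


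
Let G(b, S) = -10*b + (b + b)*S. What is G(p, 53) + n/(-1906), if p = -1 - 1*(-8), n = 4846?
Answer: 637993/953 ≈ 669.46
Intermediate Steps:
p = 7 (p = -1 + 8 = 7)
G(b, S) = -10*b + 2*S*b (G(b, S) = -10*b + (2*b)*S = -10*b + 2*S*b)
G(p, 53) + n/(-1906) = 2*7*(-5 + 53) + 4846/(-1906) = 2*7*48 + 4846*(-1/1906) = 672 - 2423/953 = 637993/953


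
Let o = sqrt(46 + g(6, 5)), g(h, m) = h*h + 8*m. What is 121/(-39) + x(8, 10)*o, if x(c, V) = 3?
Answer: -121/39 + 3*sqrt(122) ≈ 30.034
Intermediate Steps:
g(h, m) = h**2 + 8*m
o = sqrt(122) (o = sqrt(46 + (6**2 + 8*5)) = sqrt(46 + (36 + 40)) = sqrt(46 + 76) = sqrt(122) ≈ 11.045)
121/(-39) + x(8, 10)*o = 121/(-39) + 3*sqrt(122) = 121*(-1/39) + 3*sqrt(122) = -121/39 + 3*sqrt(122)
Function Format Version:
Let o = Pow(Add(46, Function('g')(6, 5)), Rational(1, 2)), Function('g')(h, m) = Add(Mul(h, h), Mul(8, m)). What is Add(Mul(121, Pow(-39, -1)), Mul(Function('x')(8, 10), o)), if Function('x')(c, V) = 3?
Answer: Add(Rational(-121, 39), Mul(3, Pow(122, Rational(1, 2)))) ≈ 30.034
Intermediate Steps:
Function('g')(h, m) = Add(Pow(h, 2), Mul(8, m))
o = Pow(122, Rational(1, 2)) (o = Pow(Add(46, Add(Pow(6, 2), Mul(8, 5))), Rational(1, 2)) = Pow(Add(46, Add(36, 40)), Rational(1, 2)) = Pow(Add(46, 76), Rational(1, 2)) = Pow(122, Rational(1, 2)) ≈ 11.045)
Add(Mul(121, Pow(-39, -1)), Mul(Function('x')(8, 10), o)) = Add(Mul(121, Pow(-39, -1)), Mul(3, Pow(122, Rational(1, 2)))) = Add(Mul(121, Rational(-1, 39)), Mul(3, Pow(122, Rational(1, 2)))) = Add(Rational(-121, 39), Mul(3, Pow(122, Rational(1, 2))))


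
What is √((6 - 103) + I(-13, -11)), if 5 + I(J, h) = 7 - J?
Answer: I*√82 ≈ 9.0554*I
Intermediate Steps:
I(J, h) = 2 - J (I(J, h) = -5 + (7 - J) = 2 - J)
√((6 - 103) + I(-13, -11)) = √((6 - 103) + (2 - 1*(-13))) = √(-97 + (2 + 13)) = √(-97 + 15) = √(-82) = I*√82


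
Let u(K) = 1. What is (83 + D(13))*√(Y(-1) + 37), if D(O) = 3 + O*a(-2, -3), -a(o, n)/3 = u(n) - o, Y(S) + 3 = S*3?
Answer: -31*√31 ≈ -172.60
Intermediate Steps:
Y(S) = -3 + 3*S (Y(S) = -3 + S*3 = -3 + 3*S)
a(o, n) = -3 + 3*o (a(o, n) = -3*(1 - o) = -3 + 3*o)
D(O) = 3 - 9*O (D(O) = 3 + O*(-3 + 3*(-2)) = 3 + O*(-3 - 6) = 3 + O*(-9) = 3 - 9*O)
(83 + D(13))*√(Y(-1) + 37) = (83 + (3 - 9*13))*√((-3 + 3*(-1)) + 37) = (83 + (3 - 117))*√((-3 - 3) + 37) = (83 - 114)*√(-6 + 37) = -31*√31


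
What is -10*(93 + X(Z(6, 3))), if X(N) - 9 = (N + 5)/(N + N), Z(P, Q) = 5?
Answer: -1030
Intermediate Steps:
X(N) = 9 + (5 + N)/(2*N) (X(N) = 9 + (N + 5)/(N + N) = 9 + (5 + N)/((2*N)) = 9 + (5 + N)*(1/(2*N)) = 9 + (5 + N)/(2*N))
-10*(93 + X(Z(6, 3))) = -10*(93 + (1/2)*(5 + 19*5)/5) = -10*(93 + (1/2)*(1/5)*(5 + 95)) = -10*(93 + (1/2)*(1/5)*100) = -10*(93 + 10) = -10*103 = -1030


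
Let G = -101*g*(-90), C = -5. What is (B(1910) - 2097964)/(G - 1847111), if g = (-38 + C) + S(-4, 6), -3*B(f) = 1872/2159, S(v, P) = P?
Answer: 4529504900/4714049119 ≈ 0.96085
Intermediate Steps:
B(f) = -624/2159
g = -37 (g = (-38 - 5) + 6 = -43 + 6 = -37)
G = -336330 (G = -101*(-37)*(-90) = 3737*(-90) = -336330)
(B(1910) - 2097964)/(G - 1847111) = (-624/2159 - 2097964)/(-336330 - 1847111) = -4529504900/2159/(-2183441) = -4529504900/2159*(-1/2183441) = 4529504900/4714049119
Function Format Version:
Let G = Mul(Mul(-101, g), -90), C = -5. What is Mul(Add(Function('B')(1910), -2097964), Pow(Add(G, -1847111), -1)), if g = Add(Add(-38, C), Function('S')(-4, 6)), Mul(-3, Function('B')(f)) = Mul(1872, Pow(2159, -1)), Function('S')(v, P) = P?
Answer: Rational(4529504900, 4714049119) ≈ 0.96085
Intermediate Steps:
Function('B')(f) = Rational(-624, 2159) (Function('B')(f) = Mul(Rational(-1, 3), Mul(1872, Pow(2159, -1))) = Mul(Rational(-1, 3), Mul(1872, Rational(1, 2159))) = Mul(Rational(-1, 3), Rational(1872, 2159)) = Rational(-624, 2159))
g = -37 (g = Add(Add(-38, -5), 6) = Add(-43, 6) = -37)
G = -336330 (G = Mul(Mul(-101, -37), -90) = Mul(3737, -90) = -336330)
Mul(Add(Function('B')(1910), -2097964), Pow(Add(G, -1847111), -1)) = Mul(Add(Rational(-624, 2159), -2097964), Pow(Add(-336330, -1847111), -1)) = Mul(Rational(-4529504900, 2159), Pow(-2183441, -1)) = Mul(Rational(-4529504900, 2159), Rational(-1, 2183441)) = Rational(4529504900, 4714049119)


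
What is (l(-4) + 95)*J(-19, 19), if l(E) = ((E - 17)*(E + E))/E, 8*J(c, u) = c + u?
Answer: 0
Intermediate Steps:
J(c, u) = c/8 + u/8 (J(c, u) = (c + u)/8 = c/8 + u/8)
l(E) = -34 + 2*E (l(E) = ((-17 + E)*(2*E))/E = (2*E*(-17 + E))/E = -34 + 2*E)
(l(-4) + 95)*J(-19, 19) = ((-34 + 2*(-4)) + 95)*((⅛)*(-19) + (⅛)*19) = ((-34 - 8) + 95)*(-19/8 + 19/8) = (-42 + 95)*0 = 53*0 = 0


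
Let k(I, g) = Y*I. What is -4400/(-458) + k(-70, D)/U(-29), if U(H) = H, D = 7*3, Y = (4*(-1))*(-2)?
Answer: 192040/6641 ≈ 28.917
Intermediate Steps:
Y = 8 (Y = -4*(-2) = 8)
D = 21
k(I, g) = 8*I
-4400/(-458) + k(-70, D)/U(-29) = -4400/(-458) + (8*(-70))/(-29) = -4400*(-1/458) - 560*(-1/29) = 2200/229 + 560/29 = 192040/6641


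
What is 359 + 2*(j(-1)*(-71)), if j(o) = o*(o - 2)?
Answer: -67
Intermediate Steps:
j(o) = o*(-2 + o)
359 + 2*(j(-1)*(-71)) = 359 + 2*(-(-2 - 1)*(-71)) = 359 + 2*(-1*(-3)*(-71)) = 359 + 2*(3*(-71)) = 359 + 2*(-213) = 359 - 426 = -67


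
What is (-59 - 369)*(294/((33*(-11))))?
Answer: 41944/121 ≈ 346.64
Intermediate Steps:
(-59 - 369)*(294/((33*(-11)))) = -125832/(-363) = -125832*(-1)/363 = -428*(-98/121) = 41944/121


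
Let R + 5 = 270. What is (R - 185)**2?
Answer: 6400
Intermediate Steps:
R = 265 (R = -5 + 270 = 265)
(R - 185)**2 = (265 - 185)**2 = 80**2 = 6400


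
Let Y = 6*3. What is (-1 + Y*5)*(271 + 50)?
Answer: 28569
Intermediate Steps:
Y = 18
(-1 + Y*5)*(271 + 50) = (-1 + 18*5)*(271 + 50) = (-1 + 90)*321 = 89*321 = 28569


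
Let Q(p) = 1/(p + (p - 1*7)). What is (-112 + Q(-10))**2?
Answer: 9150625/729 ≈ 12552.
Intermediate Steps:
Q(p) = 1/(-7 + 2*p) (Q(p) = 1/(p + (p - 7)) = 1/(p + (-7 + p)) = 1/(-7 + 2*p))
(-112 + Q(-10))**2 = (-112 + 1/(-7 + 2*(-10)))**2 = (-112 + 1/(-7 - 20))**2 = (-112 + 1/(-27))**2 = (-112 - 1/27)**2 = (-3025/27)**2 = 9150625/729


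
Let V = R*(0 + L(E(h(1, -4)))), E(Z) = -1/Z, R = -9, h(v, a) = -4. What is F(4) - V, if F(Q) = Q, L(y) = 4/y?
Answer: 148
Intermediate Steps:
V = -144 (V = -9*(0 + 4/((-1/(-4)))) = -9*(0 + 4/((-1*(-¼)))) = -9*(0 + 4/(¼)) = -9*(0 + 4*4) = -9*(0 + 16) = -9*16 = -144)
F(4) - V = 4 - 1*(-144) = 4 + 144 = 148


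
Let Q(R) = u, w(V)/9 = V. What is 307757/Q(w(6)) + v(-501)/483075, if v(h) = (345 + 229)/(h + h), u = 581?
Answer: 74483525933528/140613954075 ≈ 529.70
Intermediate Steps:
w(V) = 9*V
Q(R) = 581
v(h) = 287/h (v(h) = 574/((2*h)) = 574*(1/(2*h)) = 287/h)
307757/Q(w(6)) + v(-501)/483075 = 307757/581 + (287/(-501))/483075 = 307757*(1/581) + (287*(-1/501))*(1/483075) = 307757/581 - 287/501*1/483075 = 307757/581 - 287/242020575 = 74483525933528/140613954075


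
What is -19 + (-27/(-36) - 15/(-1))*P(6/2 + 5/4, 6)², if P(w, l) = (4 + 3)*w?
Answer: 890927/64 ≈ 13921.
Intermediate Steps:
P(w, l) = 7*w
-19 + (-27/(-36) - 15/(-1))*P(6/2 + 5/4, 6)² = -19 + (-27/(-36) - 15/(-1))*(7*(6/2 + 5/4))² = -19 + (-27*(-1/36) - 15*(-1))*(7*(6*(½) + 5*(¼)))² = -19 + (¾ + 15)*(7*(3 + 5/4))² = -19 + 63*(7*(17/4))²/4 = -19 + 63*(119/4)²/4 = -19 + (63/4)*(14161/16) = -19 + 892143/64 = 890927/64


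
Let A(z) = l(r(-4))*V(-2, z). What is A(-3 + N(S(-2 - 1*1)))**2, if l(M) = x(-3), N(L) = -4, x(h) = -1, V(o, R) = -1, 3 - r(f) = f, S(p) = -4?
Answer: 1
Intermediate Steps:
r(f) = 3 - f
l(M) = -1
A(z) = 1 (A(z) = -1*(-1) = 1)
A(-3 + N(S(-2 - 1*1)))**2 = 1**2 = 1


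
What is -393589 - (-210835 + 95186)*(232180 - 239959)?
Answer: -900027160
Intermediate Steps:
-393589 - (-210835 + 95186)*(232180 - 239959) = -393589 - (-115649)*(-7779) = -393589 - 1*899633571 = -393589 - 899633571 = -900027160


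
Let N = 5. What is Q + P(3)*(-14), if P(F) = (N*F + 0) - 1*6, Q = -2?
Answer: -128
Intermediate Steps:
P(F) = -6 + 5*F (P(F) = (5*F + 0) - 1*6 = 5*F - 6 = -6 + 5*F)
Q + P(3)*(-14) = -2 + (-6 + 5*3)*(-14) = -2 + (-6 + 15)*(-14) = -2 + 9*(-14) = -2 - 126 = -128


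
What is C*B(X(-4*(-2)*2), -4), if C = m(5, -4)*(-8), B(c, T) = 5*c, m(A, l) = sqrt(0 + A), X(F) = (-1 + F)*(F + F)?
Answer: -19200*sqrt(5) ≈ -42933.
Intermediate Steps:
X(F) = 2*F*(-1 + F) (X(F) = (-1 + F)*(2*F) = 2*F*(-1 + F))
m(A, l) = sqrt(A)
C = -8*sqrt(5) (C = sqrt(5)*(-8) = -8*sqrt(5) ≈ -17.889)
C*B(X(-4*(-2)*2), -4) = (-8*sqrt(5))*(5*(2*(-4*(-2)*2)*(-1 - 4*(-2)*2))) = (-8*sqrt(5))*(5*(2*(8*2)*(-1 + 8*2))) = (-8*sqrt(5))*(5*(2*16*(-1 + 16))) = (-8*sqrt(5))*(5*(2*16*15)) = (-8*sqrt(5))*(5*480) = -8*sqrt(5)*2400 = -19200*sqrt(5)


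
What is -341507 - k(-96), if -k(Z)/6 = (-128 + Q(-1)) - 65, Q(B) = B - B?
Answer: -342665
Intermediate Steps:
Q(B) = 0
k(Z) = 1158 (k(Z) = -6*((-128 + 0) - 65) = -6*(-128 - 65) = -6*(-193) = 1158)
-341507 - k(-96) = -341507 - 1*1158 = -341507 - 1158 = -342665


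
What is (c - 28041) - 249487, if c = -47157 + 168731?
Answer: -155954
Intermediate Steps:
c = 121574
(c - 28041) - 249487 = (121574 - 28041) - 249487 = 93533 - 249487 = -155954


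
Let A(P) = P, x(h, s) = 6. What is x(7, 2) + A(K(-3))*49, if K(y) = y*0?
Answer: 6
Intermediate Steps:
K(y) = 0
x(7, 2) + A(K(-3))*49 = 6 + 0*49 = 6 + 0 = 6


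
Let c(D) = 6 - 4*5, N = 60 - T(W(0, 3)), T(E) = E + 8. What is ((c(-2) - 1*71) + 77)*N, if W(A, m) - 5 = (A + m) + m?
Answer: -328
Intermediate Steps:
W(A, m) = 5 + A + 2*m (W(A, m) = 5 + ((A + m) + m) = 5 + (A + 2*m) = 5 + A + 2*m)
T(E) = 8 + E
N = 41 (N = 60 - (8 + (5 + 0 + 2*3)) = 60 - (8 + (5 + 0 + 6)) = 60 - (8 + 11) = 60 - 1*19 = 60 - 19 = 41)
c(D) = -14 (c(D) = 6 - 20 = -14)
((c(-2) - 1*71) + 77)*N = ((-14 - 1*71) + 77)*41 = ((-14 - 71) + 77)*41 = (-85 + 77)*41 = -8*41 = -328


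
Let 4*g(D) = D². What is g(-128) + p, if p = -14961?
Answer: -10865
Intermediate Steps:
g(D) = D²/4
g(-128) + p = (¼)*(-128)² - 14961 = (¼)*16384 - 14961 = 4096 - 14961 = -10865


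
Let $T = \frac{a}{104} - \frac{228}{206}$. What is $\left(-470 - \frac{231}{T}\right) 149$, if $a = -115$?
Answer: $- \frac{1291084702}{23701} \approx -54474.0$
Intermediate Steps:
$T = - \frac{23701}{10712}$ ($T = - \frac{115}{104} - \frac{228}{206} = \left(-115\right) \frac{1}{104} - \frac{114}{103} = - \frac{115}{104} - \frac{114}{103} = - \frac{23701}{10712} \approx -2.2126$)
$\left(-470 - \frac{231}{T}\right) 149 = \left(-470 - \frac{231}{- \frac{23701}{10712}}\right) 149 = \left(-470 - - \frac{2474472}{23701}\right) 149 = \left(-470 + \frac{2474472}{23701}\right) 149 = \left(- \frac{8664998}{23701}\right) 149 = - \frac{1291084702}{23701}$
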